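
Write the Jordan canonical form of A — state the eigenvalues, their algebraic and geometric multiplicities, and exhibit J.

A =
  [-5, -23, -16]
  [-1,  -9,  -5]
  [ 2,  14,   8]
J_3(-2)

The characteristic polynomial is
  det(x·I − A) = x^3 + 6*x^2 + 12*x + 8 = (x + 2)^3

Eigenvalues and multiplicities (the geometric multiplicity of λ is n − rank(A − λI), which equals the number of Jordan blocks for λ):
  λ = -2: algebraic multiplicity = 3, geometric multiplicity = 1

Determining the block sizes for each eigenvalue:
  λ = -2: one block (gm = 1), so the single block has size am = 3 → block sizes [3]

Assembling the blocks gives a Jordan form
J =
  [-2,  1,  0]
  [ 0, -2,  1]
  [ 0,  0, -2]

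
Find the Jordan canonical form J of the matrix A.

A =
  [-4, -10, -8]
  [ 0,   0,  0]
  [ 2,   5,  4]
J_2(0) ⊕ J_1(0)

The characteristic polynomial is
  det(x·I − A) = x^3

Eigenvalues and multiplicities (the geometric multiplicity of λ is n − rank(A − λI), which equals the number of Jordan blocks for λ):
  λ = 0: algebraic multiplicity = 3, geometric multiplicity = 2

Determining the block sizes for each eigenvalue:
  λ = 0: 2 blocks summing to 3 forces exactly one block of size 2 and the rest size 1 → block sizes [2, 1]

Assembling the blocks gives a Jordan form
J =
  [0, 1, 0]
  [0, 0, 0]
  [0, 0, 0]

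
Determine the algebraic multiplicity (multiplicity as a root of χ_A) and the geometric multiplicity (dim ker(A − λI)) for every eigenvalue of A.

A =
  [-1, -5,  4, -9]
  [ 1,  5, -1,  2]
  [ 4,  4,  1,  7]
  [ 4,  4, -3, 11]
λ = 4: alg = 4, geom = 2

Step 1 — factor the characteristic polynomial to read off the algebraic multiplicities:
  χ_A(x) = (x - 4)^4

Step 2 — compute geometric multiplicities via the rank-nullity identity g(λ) = n − rank(A − λI):
  rank(A − (4)·I) = 2, so dim ker(A − (4)·I) = n − 2 = 2

Summary:
  λ = 4: algebraic multiplicity = 4, geometric multiplicity = 2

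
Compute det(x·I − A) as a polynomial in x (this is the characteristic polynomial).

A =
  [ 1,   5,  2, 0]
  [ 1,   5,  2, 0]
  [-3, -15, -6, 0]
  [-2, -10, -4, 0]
x^4

Expanding det(x·I − A) (e.g. by cofactor expansion or by noting that A is similar to its Jordan form J, which has the same characteristic polynomial as A) gives
  χ_A(x) = x^4
which factors as x^4. The eigenvalues (with algebraic multiplicities) are λ = 0 with multiplicity 4.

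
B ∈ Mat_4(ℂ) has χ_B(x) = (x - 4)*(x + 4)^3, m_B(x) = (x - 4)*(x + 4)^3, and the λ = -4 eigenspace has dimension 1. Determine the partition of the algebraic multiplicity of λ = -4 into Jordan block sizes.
Block sizes for λ = -4: [3]

Step 1 — from the characteristic polynomial, algebraic multiplicity of λ = -4 is 3. From dim ker(B − (-4)·I) = 1, there are exactly 1 Jordan blocks for λ = -4.
Step 2 — from the minimal polynomial, the factor (x + 4)^3 tells us the largest block for λ = -4 has size 3.
Step 3 — with total size 3, 1 blocks, and largest block 3, the block sizes (in nonincreasing order) are [3].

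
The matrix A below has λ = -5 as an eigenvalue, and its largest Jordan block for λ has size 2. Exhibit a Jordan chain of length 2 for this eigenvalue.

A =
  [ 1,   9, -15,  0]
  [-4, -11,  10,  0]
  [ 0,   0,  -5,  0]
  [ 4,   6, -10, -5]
A Jordan chain for λ = -5 of length 2:
v_1 = (6, -4, 0, 4)ᵀ
v_2 = (1, 0, 0, 0)ᵀ

Let N = A − (-5)·I. We want v_2 with N^2 v_2 = 0 but N^1 v_2 ≠ 0; then v_{j-1} := N · v_j for j = 2, …, 2.

Pick v_2 = (1, 0, 0, 0)ᵀ.
Then v_1 = N · v_2 = (6, -4, 0, 4)ᵀ.

Sanity check: (A − (-5)·I) v_1 = (0, 0, 0, 0)ᵀ = 0. ✓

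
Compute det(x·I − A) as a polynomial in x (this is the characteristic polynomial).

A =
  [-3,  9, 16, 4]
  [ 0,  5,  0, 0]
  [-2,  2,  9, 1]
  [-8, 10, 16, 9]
x^4 - 20*x^3 + 150*x^2 - 500*x + 625

Expanding det(x·I − A) (e.g. by cofactor expansion or by noting that A is similar to its Jordan form J, which has the same characteristic polynomial as A) gives
  χ_A(x) = x^4 - 20*x^3 + 150*x^2 - 500*x + 625
which factors as (x - 5)^4. The eigenvalues (with algebraic multiplicities) are λ = 5 with multiplicity 4.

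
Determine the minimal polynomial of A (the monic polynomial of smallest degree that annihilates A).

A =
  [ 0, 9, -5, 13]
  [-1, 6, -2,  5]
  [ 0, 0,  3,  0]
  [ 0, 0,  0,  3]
x^3 - 9*x^2 + 27*x - 27

The characteristic polynomial is χ_A(x) = (x - 3)^4, so the eigenvalues are known. The minimal polynomial is
  m_A(x) = Π_λ (x − λ)^{k_λ}
where k_λ is the size of the *largest* Jordan block for λ (equivalently, the smallest k with (A − λI)^k v = 0 for every generalised eigenvector v of λ).

  λ = 3: largest Jordan block has size 3, contributing (x − 3)^3

So m_A(x) = (x - 3)^3 = x^3 - 9*x^2 + 27*x - 27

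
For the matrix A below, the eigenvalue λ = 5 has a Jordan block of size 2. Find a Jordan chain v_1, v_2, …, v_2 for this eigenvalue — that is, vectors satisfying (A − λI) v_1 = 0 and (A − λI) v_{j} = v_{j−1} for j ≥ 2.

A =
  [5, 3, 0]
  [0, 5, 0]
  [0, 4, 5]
A Jordan chain for λ = 5 of length 2:
v_1 = (3, 0, 4)ᵀ
v_2 = (0, 1, 0)ᵀ

Let N = A − (5)·I. We want v_2 with N^2 v_2 = 0 but N^1 v_2 ≠ 0; then v_{j-1} := N · v_j for j = 2, …, 2.

Pick v_2 = (0, 1, 0)ᵀ.
Then v_1 = N · v_2 = (3, 0, 4)ᵀ.

Sanity check: (A − (5)·I) v_1 = (0, 0, 0)ᵀ = 0. ✓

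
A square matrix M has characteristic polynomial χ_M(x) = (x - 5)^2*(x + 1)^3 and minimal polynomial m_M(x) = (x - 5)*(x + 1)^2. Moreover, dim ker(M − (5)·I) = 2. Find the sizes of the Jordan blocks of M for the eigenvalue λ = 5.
Block sizes for λ = 5: [1, 1]

Step 1 — from the characteristic polynomial, algebraic multiplicity of λ = 5 is 2. From dim ker(M − (5)·I) = 2, there are exactly 2 Jordan blocks for λ = 5.
Step 2 — from the minimal polynomial, the factor (x − 5) tells us the largest block for λ = 5 has size 1.
Step 3 — with total size 2, 2 blocks, and largest block 1, the block sizes (in nonincreasing order) are [1, 1].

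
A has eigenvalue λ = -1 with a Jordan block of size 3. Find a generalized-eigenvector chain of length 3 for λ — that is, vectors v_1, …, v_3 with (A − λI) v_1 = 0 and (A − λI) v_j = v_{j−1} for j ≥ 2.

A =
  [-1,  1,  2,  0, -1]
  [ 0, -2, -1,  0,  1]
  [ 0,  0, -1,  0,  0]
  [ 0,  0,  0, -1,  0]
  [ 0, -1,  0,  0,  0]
A Jordan chain for λ = -1 of length 3:
v_1 = (-1, 1, 0, 0, 1)ᵀ
v_2 = (2, -1, 0, 0, 0)ᵀ
v_3 = (0, 0, 1, 0, 0)ᵀ

Let N = A − (-1)·I. We want v_3 with N^3 v_3 = 0 but N^2 v_3 ≠ 0; then v_{j-1} := N · v_j for j = 3, …, 2.

Pick v_3 = (0, 0, 1, 0, 0)ᵀ.
Then v_2 = N · v_3 = (2, -1, 0, 0, 0)ᵀ.
Then v_1 = N · v_2 = (-1, 1, 0, 0, 1)ᵀ.

Sanity check: (A − (-1)·I) v_1 = (0, 0, 0, 0, 0)ᵀ = 0. ✓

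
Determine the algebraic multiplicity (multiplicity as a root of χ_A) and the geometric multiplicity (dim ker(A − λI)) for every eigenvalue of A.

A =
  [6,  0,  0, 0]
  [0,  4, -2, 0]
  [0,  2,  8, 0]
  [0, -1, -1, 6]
λ = 6: alg = 4, geom = 3

Step 1 — factor the characteristic polynomial to read off the algebraic multiplicities:
  χ_A(x) = (x - 6)^4

Step 2 — compute geometric multiplicities via the rank-nullity identity g(λ) = n − rank(A − λI):
  rank(A − (6)·I) = 1, so dim ker(A − (6)·I) = n − 1 = 3

Summary:
  λ = 6: algebraic multiplicity = 4, geometric multiplicity = 3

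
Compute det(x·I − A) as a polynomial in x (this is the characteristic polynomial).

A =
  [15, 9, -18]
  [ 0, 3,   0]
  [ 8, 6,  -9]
x^3 - 9*x^2 + 27*x - 27

Expanding det(x·I − A) (e.g. by cofactor expansion or by noting that A is similar to its Jordan form J, which has the same characteristic polynomial as A) gives
  χ_A(x) = x^3 - 9*x^2 + 27*x - 27
which factors as (x - 3)^3. The eigenvalues (with algebraic multiplicities) are λ = 3 with multiplicity 3.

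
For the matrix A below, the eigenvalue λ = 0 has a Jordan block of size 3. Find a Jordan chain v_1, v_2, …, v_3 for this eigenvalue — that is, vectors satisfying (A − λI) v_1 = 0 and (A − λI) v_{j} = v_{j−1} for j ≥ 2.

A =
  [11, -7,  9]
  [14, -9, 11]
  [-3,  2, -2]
A Jordan chain for λ = 0 of length 3:
v_1 = (-4, -5, 1)ᵀ
v_2 = (11, 14, -3)ᵀ
v_3 = (1, 0, 0)ᵀ

Let N = A − (0)·I. We want v_3 with N^3 v_3 = 0 but N^2 v_3 ≠ 0; then v_{j-1} := N · v_j for j = 3, …, 2.

Pick v_3 = (1, 0, 0)ᵀ.
Then v_2 = N · v_3 = (11, 14, -3)ᵀ.
Then v_1 = N · v_2 = (-4, -5, 1)ᵀ.

Sanity check: (A − (0)·I) v_1 = (0, 0, 0)ᵀ = 0. ✓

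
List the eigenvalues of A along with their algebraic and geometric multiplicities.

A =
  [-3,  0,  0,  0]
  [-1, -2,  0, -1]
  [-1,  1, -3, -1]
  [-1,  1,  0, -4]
λ = -3: alg = 4, geom = 3

Step 1 — factor the characteristic polynomial to read off the algebraic multiplicities:
  χ_A(x) = (x + 3)^4

Step 2 — compute geometric multiplicities via the rank-nullity identity g(λ) = n − rank(A − λI):
  rank(A − (-3)·I) = 1, so dim ker(A − (-3)·I) = n − 1 = 3

Summary:
  λ = -3: algebraic multiplicity = 4, geometric multiplicity = 3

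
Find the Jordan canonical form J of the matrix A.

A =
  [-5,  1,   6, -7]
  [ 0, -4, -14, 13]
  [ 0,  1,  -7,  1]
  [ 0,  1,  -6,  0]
J_2(-5) ⊕ J_1(-5) ⊕ J_1(-1)

The characteristic polynomial is
  det(x·I − A) = x^4 + 16*x^3 + 90*x^2 + 200*x + 125 = (x + 1)*(x + 5)^3

Eigenvalues and multiplicities (the geometric multiplicity of λ is n − rank(A − λI), which equals the number of Jordan blocks for λ):
  λ = -5: algebraic multiplicity = 3, geometric multiplicity = 2
  λ = -1: algebraic multiplicity = 1, geometric multiplicity = 1

Determining the block sizes for each eigenvalue:
  λ = -5: 2 blocks summing to 3 forces exactly one block of size 2 and the rest size 1 → block sizes [2, 1]
  λ = -1: one block (gm = 1), so the single block has size am = 1 → block sizes [1]

Assembling the blocks gives a Jordan form
J =
  [-5,  1,  0,  0]
  [ 0, -5,  0,  0]
  [ 0,  0, -5,  0]
  [ 0,  0,  0, -1]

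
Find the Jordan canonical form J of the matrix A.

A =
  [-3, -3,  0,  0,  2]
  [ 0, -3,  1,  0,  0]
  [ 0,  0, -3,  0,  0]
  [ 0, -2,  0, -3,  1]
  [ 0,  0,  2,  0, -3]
J_3(-3) ⊕ J_2(-3)

The characteristic polynomial is
  det(x·I − A) = x^5 + 15*x^4 + 90*x^3 + 270*x^2 + 405*x + 243 = (x + 3)^5

Eigenvalues and multiplicities (the geometric multiplicity of λ is n − rank(A − λI), which equals the number of Jordan blocks for λ):
  λ = -3: algebraic multiplicity = 5, geometric multiplicity = 2

Determining the block sizes for each eigenvalue:
  λ = -3: with am = 5 and gm = 2, the partition is not yet determined (e.g. several partitions of 5 into 2 parts exist). Let N = A − (-3)·I. Computing rank(N^1) = 3, rank(N^2) = 1, rank(N^3) = 0; the number of blocks of size ≥ j is rank(N^{j−1}) − rank(N^j), giving [2, 2, 1]. So we have 1 block(s) of size 3, 1 block(s) of size 2 → block sizes [3, 2]

Assembling the blocks gives a Jordan form
J =
  [-3,  1,  0,  0,  0]
  [ 0, -3,  1,  0,  0]
  [ 0,  0, -3,  0,  0]
  [ 0,  0,  0, -3,  1]
  [ 0,  0,  0,  0, -3]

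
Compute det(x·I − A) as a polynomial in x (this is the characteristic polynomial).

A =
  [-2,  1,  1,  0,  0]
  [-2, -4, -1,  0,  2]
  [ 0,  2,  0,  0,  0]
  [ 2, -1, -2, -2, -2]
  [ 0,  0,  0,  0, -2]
x^5 + 10*x^4 + 40*x^3 + 80*x^2 + 80*x + 32

Expanding det(x·I − A) (e.g. by cofactor expansion or by noting that A is similar to its Jordan form J, which has the same characteristic polynomial as A) gives
  χ_A(x) = x^5 + 10*x^4 + 40*x^3 + 80*x^2 + 80*x + 32
which factors as (x + 2)^5. The eigenvalues (with algebraic multiplicities) are λ = -2 with multiplicity 5.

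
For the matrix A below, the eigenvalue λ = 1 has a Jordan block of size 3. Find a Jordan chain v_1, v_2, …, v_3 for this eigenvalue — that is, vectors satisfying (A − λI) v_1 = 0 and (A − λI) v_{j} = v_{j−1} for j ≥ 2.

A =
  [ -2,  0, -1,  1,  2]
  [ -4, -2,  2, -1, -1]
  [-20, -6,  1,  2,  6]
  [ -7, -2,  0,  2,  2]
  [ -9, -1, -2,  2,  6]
A Jordan chain for λ = 1 of length 3:
v_1 = (4, 0, 16, 4, 12)ᵀ
v_2 = (-3, -4, -20, -7, -9)ᵀ
v_3 = (1, 0, 0, 0, 0)ᵀ

Let N = A − (1)·I. We want v_3 with N^3 v_3 = 0 but N^2 v_3 ≠ 0; then v_{j-1} := N · v_j for j = 3, …, 2.

Pick v_3 = (1, 0, 0, 0, 0)ᵀ.
Then v_2 = N · v_3 = (-3, -4, -20, -7, -9)ᵀ.
Then v_1 = N · v_2 = (4, 0, 16, 4, 12)ᵀ.

Sanity check: (A − (1)·I) v_1 = (0, 0, 0, 0, 0)ᵀ = 0. ✓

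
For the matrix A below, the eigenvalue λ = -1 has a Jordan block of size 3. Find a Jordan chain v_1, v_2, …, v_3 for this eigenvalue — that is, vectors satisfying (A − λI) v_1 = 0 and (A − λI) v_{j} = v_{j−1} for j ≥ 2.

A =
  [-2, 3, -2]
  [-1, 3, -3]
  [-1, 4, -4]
A Jordan chain for λ = -1 of length 3:
v_1 = (1, 1, 1)ᵀ
v_2 = (3, 4, 4)ᵀ
v_3 = (0, 1, 0)ᵀ

Let N = A − (-1)·I. We want v_3 with N^3 v_3 = 0 but N^2 v_3 ≠ 0; then v_{j-1} := N · v_j for j = 3, …, 2.

Pick v_3 = (0, 1, 0)ᵀ.
Then v_2 = N · v_3 = (3, 4, 4)ᵀ.
Then v_1 = N · v_2 = (1, 1, 1)ᵀ.

Sanity check: (A − (-1)·I) v_1 = (0, 0, 0)ᵀ = 0. ✓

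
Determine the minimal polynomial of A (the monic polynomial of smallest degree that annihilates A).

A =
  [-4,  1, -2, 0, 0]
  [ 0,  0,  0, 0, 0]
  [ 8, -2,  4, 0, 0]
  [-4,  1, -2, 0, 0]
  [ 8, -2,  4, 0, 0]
x^2

The characteristic polynomial is χ_A(x) = x^5, so the eigenvalues are known. The minimal polynomial is
  m_A(x) = Π_λ (x − λ)^{k_λ}
where k_λ is the size of the *largest* Jordan block for λ (equivalently, the smallest k with (A − λI)^k v = 0 for every generalised eigenvector v of λ).

  λ = 0: largest Jordan block has size 2, contributing (x − 0)^2

So m_A(x) = x^2 = x^2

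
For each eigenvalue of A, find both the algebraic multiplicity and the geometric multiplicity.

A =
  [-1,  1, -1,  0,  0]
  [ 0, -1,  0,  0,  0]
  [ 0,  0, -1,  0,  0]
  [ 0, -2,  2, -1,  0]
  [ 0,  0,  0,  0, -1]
λ = -1: alg = 5, geom = 4

Step 1 — factor the characteristic polynomial to read off the algebraic multiplicities:
  χ_A(x) = (x + 1)^5

Step 2 — compute geometric multiplicities via the rank-nullity identity g(λ) = n − rank(A − λI):
  rank(A − (-1)·I) = 1, so dim ker(A − (-1)·I) = n − 1 = 4

Summary:
  λ = -1: algebraic multiplicity = 5, geometric multiplicity = 4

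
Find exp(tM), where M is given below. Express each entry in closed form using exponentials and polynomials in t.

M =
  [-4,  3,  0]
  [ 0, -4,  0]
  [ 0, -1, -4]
e^{tM} =
  [exp(-4*t), 3*t*exp(-4*t), 0]
  [0, exp(-4*t), 0]
  [0, -t*exp(-4*t), exp(-4*t)]

Strategy: write M = P · J · P⁻¹ where J is a Jordan canonical form, so e^{tM} = P · e^{tJ} · P⁻¹, and e^{tJ} can be computed block-by-block.

M has Jordan form
J =
  [-4,  1,  0]
  [ 0, -4,  0]
  [ 0,  0, -4]
(up to reordering of blocks).

Per-block formulas:
  For a 1×1 block at λ = -4: exp(t · [-4]) = [e^(-4t)].
  For a 2×2 Jordan block J_2(-4): exp(t · J_2(-4)) = e^(-4t)·(I + t·N), where N is the 2×2 nilpotent shift.

After assembling e^{tJ} and conjugating by P, we get:

e^{tM} =
  [exp(-4*t), 3*t*exp(-4*t), 0]
  [0, exp(-4*t), 0]
  [0, -t*exp(-4*t), exp(-4*t)]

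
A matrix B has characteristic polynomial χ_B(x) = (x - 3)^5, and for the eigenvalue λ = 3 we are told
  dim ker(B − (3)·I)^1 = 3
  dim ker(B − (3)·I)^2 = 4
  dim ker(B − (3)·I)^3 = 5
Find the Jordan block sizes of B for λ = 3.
Block sizes for λ = 3: [3, 1, 1]

From the dimensions of kernels of powers, the number of Jordan blocks of size at least j is d_j − d_{j−1} where d_j = dim ker(N^j) (with d_0 = 0). Computing the differences gives [3, 1, 1].
The number of blocks of size exactly k is (#blocks of size ≥ k) − (#blocks of size ≥ k + 1), so the partition is: 2 block(s) of size 1, 1 block(s) of size 3.
In nonincreasing order the block sizes are [3, 1, 1].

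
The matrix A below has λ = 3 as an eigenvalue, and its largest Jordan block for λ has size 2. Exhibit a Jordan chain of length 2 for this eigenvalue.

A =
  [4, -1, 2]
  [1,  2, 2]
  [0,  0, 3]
A Jordan chain for λ = 3 of length 2:
v_1 = (1, 1, 0)ᵀ
v_2 = (1, 0, 0)ᵀ

Let N = A − (3)·I. We want v_2 with N^2 v_2 = 0 but N^1 v_2 ≠ 0; then v_{j-1} := N · v_j for j = 2, …, 2.

Pick v_2 = (1, 0, 0)ᵀ.
Then v_1 = N · v_2 = (1, 1, 0)ᵀ.

Sanity check: (A − (3)·I) v_1 = (0, 0, 0)ᵀ = 0. ✓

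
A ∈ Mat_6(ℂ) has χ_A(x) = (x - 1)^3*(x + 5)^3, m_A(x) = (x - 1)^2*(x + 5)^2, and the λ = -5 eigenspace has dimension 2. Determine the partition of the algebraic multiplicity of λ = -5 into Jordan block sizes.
Block sizes for λ = -5: [2, 1]

Step 1 — from the characteristic polynomial, algebraic multiplicity of λ = -5 is 3. From dim ker(A − (-5)·I) = 2, there are exactly 2 Jordan blocks for λ = -5.
Step 2 — from the minimal polynomial, the factor (x + 5)^2 tells us the largest block for λ = -5 has size 2.
Step 3 — with total size 3, 2 blocks, and largest block 2, the block sizes (in nonincreasing order) are [2, 1].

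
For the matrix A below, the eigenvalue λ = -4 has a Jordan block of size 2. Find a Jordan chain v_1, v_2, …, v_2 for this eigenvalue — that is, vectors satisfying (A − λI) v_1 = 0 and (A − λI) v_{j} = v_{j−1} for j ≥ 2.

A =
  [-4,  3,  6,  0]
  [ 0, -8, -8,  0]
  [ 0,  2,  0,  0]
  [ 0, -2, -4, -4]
A Jordan chain for λ = -4 of length 2:
v_1 = (3, -4, 2, -2)ᵀ
v_2 = (0, 1, 0, 0)ᵀ

Let N = A − (-4)·I. We want v_2 with N^2 v_2 = 0 but N^1 v_2 ≠ 0; then v_{j-1} := N · v_j for j = 2, …, 2.

Pick v_2 = (0, 1, 0, 0)ᵀ.
Then v_1 = N · v_2 = (3, -4, 2, -2)ᵀ.

Sanity check: (A − (-4)·I) v_1 = (0, 0, 0, 0)ᵀ = 0. ✓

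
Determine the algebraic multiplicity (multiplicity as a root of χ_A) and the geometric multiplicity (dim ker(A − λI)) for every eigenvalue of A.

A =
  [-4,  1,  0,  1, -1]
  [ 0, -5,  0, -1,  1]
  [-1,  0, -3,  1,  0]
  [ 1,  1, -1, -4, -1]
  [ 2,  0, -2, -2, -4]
λ = -4: alg = 5, geom = 3

Step 1 — factor the characteristic polynomial to read off the algebraic multiplicities:
  χ_A(x) = (x + 4)^5

Step 2 — compute geometric multiplicities via the rank-nullity identity g(λ) = n − rank(A − λI):
  rank(A − (-4)·I) = 2, so dim ker(A − (-4)·I) = n − 2 = 3

Summary:
  λ = -4: algebraic multiplicity = 5, geometric multiplicity = 3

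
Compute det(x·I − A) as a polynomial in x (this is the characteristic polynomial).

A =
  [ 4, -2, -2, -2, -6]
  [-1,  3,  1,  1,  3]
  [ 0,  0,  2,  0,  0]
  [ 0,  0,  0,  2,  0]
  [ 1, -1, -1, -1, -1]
x^5 - 10*x^4 + 40*x^3 - 80*x^2 + 80*x - 32

Expanding det(x·I − A) (e.g. by cofactor expansion or by noting that A is similar to its Jordan form J, which has the same characteristic polynomial as A) gives
  χ_A(x) = x^5 - 10*x^4 + 40*x^3 - 80*x^2 + 80*x - 32
which factors as (x - 2)^5. The eigenvalues (with algebraic multiplicities) are λ = 2 with multiplicity 5.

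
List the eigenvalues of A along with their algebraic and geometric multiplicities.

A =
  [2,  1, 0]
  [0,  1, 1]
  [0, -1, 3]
λ = 2: alg = 3, geom = 1

Step 1 — factor the characteristic polynomial to read off the algebraic multiplicities:
  χ_A(x) = (x - 2)^3

Step 2 — compute geometric multiplicities via the rank-nullity identity g(λ) = n − rank(A − λI):
  rank(A − (2)·I) = 2, so dim ker(A − (2)·I) = n − 2 = 1

Summary:
  λ = 2: algebraic multiplicity = 3, geometric multiplicity = 1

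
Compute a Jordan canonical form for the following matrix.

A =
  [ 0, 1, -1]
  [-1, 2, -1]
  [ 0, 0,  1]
J_2(1) ⊕ J_1(1)

The characteristic polynomial is
  det(x·I − A) = x^3 - 3*x^2 + 3*x - 1 = (x - 1)^3

Eigenvalues and multiplicities (the geometric multiplicity of λ is n − rank(A − λI), which equals the number of Jordan blocks for λ):
  λ = 1: algebraic multiplicity = 3, geometric multiplicity = 2

Determining the block sizes for each eigenvalue:
  λ = 1: 2 blocks summing to 3 forces exactly one block of size 2 and the rest size 1 → block sizes [2, 1]

Assembling the blocks gives a Jordan form
J =
  [1, 1, 0]
  [0, 1, 0]
  [0, 0, 1]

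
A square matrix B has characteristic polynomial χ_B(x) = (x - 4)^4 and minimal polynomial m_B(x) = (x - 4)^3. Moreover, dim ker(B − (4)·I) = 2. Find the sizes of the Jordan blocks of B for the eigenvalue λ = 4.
Block sizes for λ = 4: [3, 1]

Step 1 — from the characteristic polynomial, algebraic multiplicity of λ = 4 is 4. From dim ker(B − (4)·I) = 2, there are exactly 2 Jordan blocks for λ = 4.
Step 2 — from the minimal polynomial, the factor (x − 4)^3 tells us the largest block for λ = 4 has size 3.
Step 3 — with total size 4, 2 blocks, and largest block 3, the block sizes (in nonincreasing order) are [3, 1].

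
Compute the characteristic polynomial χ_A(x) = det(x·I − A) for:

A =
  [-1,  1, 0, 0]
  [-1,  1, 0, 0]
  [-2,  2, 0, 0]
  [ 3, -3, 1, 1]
x^4 - x^3

Expanding det(x·I − A) (e.g. by cofactor expansion or by noting that A is similar to its Jordan form J, which has the same characteristic polynomial as A) gives
  χ_A(x) = x^4 - x^3
which factors as x^3*(x - 1). The eigenvalues (with algebraic multiplicities) are λ = 0 with multiplicity 3, λ = 1 with multiplicity 1.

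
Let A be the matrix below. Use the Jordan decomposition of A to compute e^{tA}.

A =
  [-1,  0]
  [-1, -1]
e^{tA} =
  [exp(-t), 0]
  [-t*exp(-t), exp(-t)]

Strategy: write A = P · J · P⁻¹ where J is a Jordan canonical form, so e^{tA} = P · e^{tJ} · P⁻¹, and e^{tJ} can be computed block-by-block.

A has Jordan form
J =
  [-1,  1]
  [ 0, -1]
(up to reordering of blocks).

Per-block formulas:
  For a 2×2 Jordan block J_2(-1): exp(t · J_2(-1)) = e^(-1t)·(I + t·N), where N is the 2×2 nilpotent shift.

After assembling e^{tJ} and conjugating by P, we get:

e^{tA} =
  [exp(-t), 0]
  [-t*exp(-t), exp(-t)]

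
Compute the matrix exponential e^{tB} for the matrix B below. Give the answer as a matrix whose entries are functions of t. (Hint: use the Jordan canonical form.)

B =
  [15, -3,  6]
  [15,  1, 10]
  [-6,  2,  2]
e^{tB} =
  [9*t*exp(6*t) + exp(6*t), -3*t*exp(6*t), 6*t*exp(6*t)]
  [15*t*exp(6*t), -5*t*exp(6*t) + exp(6*t), 10*t*exp(6*t)]
  [-6*t*exp(6*t), 2*t*exp(6*t), -4*t*exp(6*t) + exp(6*t)]

Strategy: write B = P · J · P⁻¹ where J is a Jordan canonical form, so e^{tB} = P · e^{tJ} · P⁻¹, and e^{tJ} can be computed block-by-block.

B has Jordan form
J =
  [6, 1, 0]
  [0, 6, 0]
  [0, 0, 6]
(up to reordering of blocks).

Per-block formulas:
  For a 1×1 block at λ = 6: exp(t · [6]) = [e^(6t)].
  For a 2×2 Jordan block J_2(6): exp(t · J_2(6)) = e^(6t)·(I + t·N), where N is the 2×2 nilpotent shift.

After assembling e^{tJ} and conjugating by P, we get:

e^{tB} =
  [9*t*exp(6*t) + exp(6*t), -3*t*exp(6*t), 6*t*exp(6*t)]
  [15*t*exp(6*t), -5*t*exp(6*t) + exp(6*t), 10*t*exp(6*t)]
  [-6*t*exp(6*t), 2*t*exp(6*t), -4*t*exp(6*t) + exp(6*t)]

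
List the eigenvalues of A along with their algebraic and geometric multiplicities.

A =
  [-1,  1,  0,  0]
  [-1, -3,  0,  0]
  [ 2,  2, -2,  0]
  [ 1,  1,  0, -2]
λ = -2: alg = 4, geom = 3

Step 1 — factor the characteristic polynomial to read off the algebraic multiplicities:
  χ_A(x) = (x + 2)^4

Step 2 — compute geometric multiplicities via the rank-nullity identity g(λ) = n − rank(A − λI):
  rank(A − (-2)·I) = 1, so dim ker(A − (-2)·I) = n − 1 = 3

Summary:
  λ = -2: algebraic multiplicity = 4, geometric multiplicity = 3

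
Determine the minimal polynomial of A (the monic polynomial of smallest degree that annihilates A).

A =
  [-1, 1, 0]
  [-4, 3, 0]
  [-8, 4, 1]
x^2 - 2*x + 1

The characteristic polynomial is χ_A(x) = (x - 1)^3, so the eigenvalues are known. The minimal polynomial is
  m_A(x) = Π_λ (x − λ)^{k_λ}
where k_λ is the size of the *largest* Jordan block for λ (equivalently, the smallest k with (A − λI)^k v = 0 for every generalised eigenvector v of λ).

  λ = 1: largest Jordan block has size 2, contributing (x − 1)^2

So m_A(x) = (x - 1)^2 = x^2 - 2*x + 1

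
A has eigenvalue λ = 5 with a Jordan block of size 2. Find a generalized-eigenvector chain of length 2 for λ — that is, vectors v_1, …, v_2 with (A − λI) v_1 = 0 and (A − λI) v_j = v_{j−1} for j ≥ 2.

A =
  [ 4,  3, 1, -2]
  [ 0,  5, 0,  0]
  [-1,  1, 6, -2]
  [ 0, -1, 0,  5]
A Jordan chain for λ = 5 of length 2:
v_1 = (-1, 0, -1, 0)ᵀ
v_2 = (1, 0, 0, 0)ᵀ

Let N = A − (5)·I. We want v_2 with N^2 v_2 = 0 but N^1 v_2 ≠ 0; then v_{j-1} := N · v_j for j = 2, …, 2.

Pick v_2 = (1, 0, 0, 0)ᵀ.
Then v_1 = N · v_2 = (-1, 0, -1, 0)ᵀ.

Sanity check: (A − (5)·I) v_1 = (0, 0, 0, 0)ᵀ = 0. ✓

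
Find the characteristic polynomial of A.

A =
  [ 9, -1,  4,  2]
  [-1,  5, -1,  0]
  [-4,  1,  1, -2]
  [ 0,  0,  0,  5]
x^4 - 20*x^3 + 150*x^2 - 500*x + 625

Expanding det(x·I − A) (e.g. by cofactor expansion or by noting that A is similar to its Jordan form J, which has the same characteristic polynomial as A) gives
  χ_A(x) = x^4 - 20*x^3 + 150*x^2 - 500*x + 625
which factors as (x - 5)^4. The eigenvalues (with algebraic multiplicities) are λ = 5 with multiplicity 4.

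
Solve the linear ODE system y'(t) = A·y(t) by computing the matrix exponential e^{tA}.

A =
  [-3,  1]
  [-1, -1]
e^{tA} =
  [-t*exp(-2*t) + exp(-2*t), t*exp(-2*t)]
  [-t*exp(-2*t), t*exp(-2*t) + exp(-2*t)]

Strategy: write A = P · J · P⁻¹ where J is a Jordan canonical form, so e^{tA} = P · e^{tJ} · P⁻¹, and e^{tJ} can be computed block-by-block.

A has Jordan form
J =
  [-2,  1]
  [ 0, -2]
(up to reordering of blocks).

Per-block formulas:
  For a 2×2 Jordan block J_2(-2): exp(t · J_2(-2)) = e^(-2t)·(I + t·N), where N is the 2×2 nilpotent shift.

After assembling e^{tJ} and conjugating by P, we get:

e^{tA} =
  [-t*exp(-2*t) + exp(-2*t), t*exp(-2*t)]
  [-t*exp(-2*t), t*exp(-2*t) + exp(-2*t)]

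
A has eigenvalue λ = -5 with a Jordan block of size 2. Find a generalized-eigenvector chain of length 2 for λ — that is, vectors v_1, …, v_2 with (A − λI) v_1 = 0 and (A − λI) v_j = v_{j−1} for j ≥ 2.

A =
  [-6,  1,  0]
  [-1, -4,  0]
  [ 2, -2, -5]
A Jordan chain for λ = -5 of length 2:
v_1 = (-1, -1, 2)ᵀ
v_2 = (1, 0, 0)ᵀ

Let N = A − (-5)·I. We want v_2 with N^2 v_2 = 0 but N^1 v_2 ≠ 0; then v_{j-1} := N · v_j for j = 2, …, 2.

Pick v_2 = (1, 0, 0)ᵀ.
Then v_1 = N · v_2 = (-1, -1, 2)ᵀ.

Sanity check: (A − (-5)·I) v_1 = (0, 0, 0)ᵀ = 0. ✓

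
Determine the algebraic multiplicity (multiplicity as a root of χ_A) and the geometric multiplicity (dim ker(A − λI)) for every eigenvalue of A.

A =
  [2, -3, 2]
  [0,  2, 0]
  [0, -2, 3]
λ = 2: alg = 2, geom = 1; λ = 3: alg = 1, geom = 1

Step 1 — factor the characteristic polynomial to read off the algebraic multiplicities:
  χ_A(x) = (x - 3)*(x - 2)^2

Step 2 — compute geometric multiplicities via the rank-nullity identity g(λ) = n − rank(A − λI):
  rank(A − (2)·I) = 2, so dim ker(A − (2)·I) = n − 2 = 1
  rank(A − (3)·I) = 2, so dim ker(A − (3)·I) = n − 2 = 1

Summary:
  λ = 2: algebraic multiplicity = 2, geometric multiplicity = 1
  λ = 3: algebraic multiplicity = 1, geometric multiplicity = 1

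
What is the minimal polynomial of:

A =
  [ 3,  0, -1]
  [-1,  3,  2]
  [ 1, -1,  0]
x^3 - 6*x^2 + 12*x - 8

The characteristic polynomial is χ_A(x) = (x - 2)^3, so the eigenvalues are known. The minimal polynomial is
  m_A(x) = Π_λ (x − λ)^{k_λ}
where k_λ is the size of the *largest* Jordan block for λ (equivalently, the smallest k with (A − λI)^k v = 0 for every generalised eigenvector v of λ).

  λ = 2: largest Jordan block has size 3, contributing (x − 2)^3

So m_A(x) = (x - 2)^3 = x^3 - 6*x^2 + 12*x - 8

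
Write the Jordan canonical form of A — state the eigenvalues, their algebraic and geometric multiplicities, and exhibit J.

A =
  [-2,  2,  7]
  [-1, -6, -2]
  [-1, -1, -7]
J_3(-5)

The characteristic polynomial is
  det(x·I − A) = x^3 + 15*x^2 + 75*x + 125 = (x + 5)^3

Eigenvalues and multiplicities (the geometric multiplicity of λ is n − rank(A − λI), which equals the number of Jordan blocks for λ):
  λ = -5: algebraic multiplicity = 3, geometric multiplicity = 1

Determining the block sizes for each eigenvalue:
  λ = -5: one block (gm = 1), so the single block has size am = 3 → block sizes [3]

Assembling the blocks gives a Jordan form
J =
  [-5,  1,  0]
  [ 0, -5,  1]
  [ 0,  0, -5]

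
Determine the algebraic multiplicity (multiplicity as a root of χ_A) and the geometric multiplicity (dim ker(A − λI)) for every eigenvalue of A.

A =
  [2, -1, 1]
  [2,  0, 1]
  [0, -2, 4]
λ = 2: alg = 3, geom = 1

Step 1 — factor the characteristic polynomial to read off the algebraic multiplicities:
  χ_A(x) = (x - 2)^3

Step 2 — compute geometric multiplicities via the rank-nullity identity g(λ) = n − rank(A − λI):
  rank(A − (2)·I) = 2, so dim ker(A − (2)·I) = n − 2 = 1

Summary:
  λ = 2: algebraic multiplicity = 3, geometric multiplicity = 1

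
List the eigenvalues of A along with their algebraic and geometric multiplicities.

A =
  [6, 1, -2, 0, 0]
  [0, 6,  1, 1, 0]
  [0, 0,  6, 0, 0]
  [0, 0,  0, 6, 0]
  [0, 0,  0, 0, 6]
λ = 6: alg = 5, geom = 3

Step 1 — factor the characteristic polynomial to read off the algebraic multiplicities:
  χ_A(x) = (x - 6)^5

Step 2 — compute geometric multiplicities via the rank-nullity identity g(λ) = n − rank(A − λI):
  rank(A − (6)·I) = 2, so dim ker(A − (6)·I) = n − 2 = 3

Summary:
  λ = 6: algebraic multiplicity = 5, geometric multiplicity = 3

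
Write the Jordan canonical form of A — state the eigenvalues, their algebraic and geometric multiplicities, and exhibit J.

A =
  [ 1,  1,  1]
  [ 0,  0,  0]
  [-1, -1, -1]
J_2(0) ⊕ J_1(0)

The characteristic polynomial is
  det(x·I − A) = x^3

Eigenvalues and multiplicities (the geometric multiplicity of λ is n − rank(A − λI), which equals the number of Jordan blocks for λ):
  λ = 0: algebraic multiplicity = 3, geometric multiplicity = 2

Determining the block sizes for each eigenvalue:
  λ = 0: 2 blocks summing to 3 forces exactly one block of size 2 and the rest size 1 → block sizes [2, 1]

Assembling the blocks gives a Jordan form
J =
  [0, 1, 0]
  [0, 0, 0]
  [0, 0, 0]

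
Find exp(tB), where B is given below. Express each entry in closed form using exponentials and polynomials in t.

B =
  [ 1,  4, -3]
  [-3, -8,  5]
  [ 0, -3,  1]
e^{tB} =
  [-3*t^2*exp(-2*t)/2 + 3*t*exp(-2*t) + exp(-2*t), -3*t^2*exp(-2*t)/2 + 4*t*exp(-2*t), t^2*exp(-2*t) - 3*t*exp(-2*t)]
  [9*t^2*exp(-2*t)/2 - 3*t*exp(-2*t), 9*t^2*exp(-2*t)/2 - 6*t*exp(-2*t) + exp(-2*t), -3*t^2*exp(-2*t) + 5*t*exp(-2*t)]
  [9*t^2*exp(-2*t)/2, 9*t^2*exp(-2*t)/2 - 3*t*exp(-2*t), -3*t^2*exp(-2*t) + 3*t*exp(-2*t) + exp(-2*t)]

Strategy: write B = P · J · P⁻¹ where J is a Jordan canonical form, so e^{tB} = P · e^{tJ} · P⁻¹, and e^{tJ} can be computed block-by-block.

B has Jordan form
J =
  [-2,  1,  0]
  [ 0, -2,  1]
  [ 0,  0, -2]
(up to reordering of blocks).

Per-block formulas:
  For a 3×3 Jordan block J_3(-2): exp(t · J_3(-2)) = e^(-2t)·(I + t·N + (t^2/2)·N^2), where N is the 3×3 nilpotent shift.

After assembling e^{tJ} and conjugating by P, we get:

e^{tB} =
  [-3*t^2*exp(-2*t)/2 + 3*t*exp(-2*t) + exp(-2*t), -3*t^2*exp(-2*t)/2 + 4*t*exp(-2*t), t^2*exp(-2*t) - 3*t*exp(-2*t)]
  [9*t^2*exp(-2*t)/2 - 3*t*exp(-2*t), 9*t^2*exp(-2*t)/2 - 6*t*exp(-2*t) + exp(-2*t), -3*t^2*exp(-2*t) + 5*t*exp(-2*t)]
  [9*t^2*exp(-2*t)/2, 9*t^2*exp(-2*t)/2 - 3*t*exp(-2*t), -3*t^2*exp(-2*t) + 3*t*exp(-2*t) + exp(-2*t)]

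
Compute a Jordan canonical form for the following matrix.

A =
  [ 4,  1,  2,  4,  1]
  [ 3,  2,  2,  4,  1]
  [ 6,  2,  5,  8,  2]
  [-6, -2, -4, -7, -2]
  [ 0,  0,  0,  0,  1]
J_2(1) ⊕ J_1(1) ⊕ J_1(1) ⊕ J_1(1)

The characteristic polynomial is
  det(x·I − A) = x^5 - 5*x^4 + 10*x^3 - 10*x^2 + 5*x - 1 = (x - 1)^5

Eigenvalues and multiplicities (the geometric multiplicity of λ is n − rank(A − λI), which equals the number of Jordan blocks for λ):
  λ = 1: algebraic multiplicity = 5, geometric multiplicity = 4

Determining the block sizes for each eigenvalue:
  λ = 1: 4 blocks summing to 5 forces exactly one block of size 2 and the rest size 1 → block sizes [2, 1, 1, 1]

Assembling the blocks gives a Jordan form
J =
  [1, 1, 0, 0, 0]
  [0, 1, 0, 0, 0]
  [0, 0, 1, 0, 0]
  [0, 0, 0, 1, 0]
  [0, 0, 0, 0, 1]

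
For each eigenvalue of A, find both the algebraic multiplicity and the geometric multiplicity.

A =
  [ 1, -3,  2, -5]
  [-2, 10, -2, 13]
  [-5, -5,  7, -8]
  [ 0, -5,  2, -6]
λ = 3: alg = 4, geom = 2

Step 1 — factor the characteristic polynomial to read off the algebraic multiplicities:
  χ_A(x) = (x - 3)^4

Step 2 — compute geometric multiplicities via the rank-nullity identity g(λ) = n − rank(A − λI):
  rank(A − (3)·I) = 2, so dim ker(A − (3)·I) = n − 2 = 2

Summary:
  λ = 3: algebraic multiplicity = 4, geometric multiplicity = 2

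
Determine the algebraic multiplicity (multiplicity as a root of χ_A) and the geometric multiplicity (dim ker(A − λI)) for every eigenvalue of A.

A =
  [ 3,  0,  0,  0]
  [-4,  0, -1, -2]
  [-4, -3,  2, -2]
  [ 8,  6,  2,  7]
λ = 3: alg = 4, geom = 3

Step 1 — factor the characteristic polynomial to read off the algebraic multiplicities:
  χ_A(x) = (x - 3)^4

Step 2 — compute geometric multiplicities via the rank-nullity identity g(λ) = n − rank(A − λI):
  rank(A − (3)·I) = 1, so dim ker(A − (3)·I) = n − 1 = 3

Summary:
  λ = 3: algebraic multiplicity = 4, geometric multiplicity = 3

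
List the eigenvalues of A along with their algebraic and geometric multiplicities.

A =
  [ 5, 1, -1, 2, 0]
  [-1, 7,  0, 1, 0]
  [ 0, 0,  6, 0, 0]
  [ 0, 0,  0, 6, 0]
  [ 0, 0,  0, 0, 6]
λ = 6: alg = 5, geom = 3

Step 1 — factor the characteristic polynomial to read off the algebraic multiplicities:
  χ_A(x) = (x - 6)^5

Step 2 — compute geometric multiplicities via the rank-nullity identity g(λ) = n − rank(A − λI):
  rank(A − (6)·I) = 2, so dim ker(A − (6)·I) = n − 2 = 3

Summary:
  λ = 6: algebraic multiplicity = 5, geometric multiplicity = 3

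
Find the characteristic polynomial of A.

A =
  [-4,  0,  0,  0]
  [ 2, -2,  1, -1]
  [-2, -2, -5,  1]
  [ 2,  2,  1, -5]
x^4 + 16*x^3 + 96*x^2 + 256*x + 256

Expanding det(x·I − A) (e.g. by cofactor expansion or by noting that A is similar to its Jordan form J, which has the same characteristic polynomial as A) gives
  χ_A(x) = x^4 + 16*x^3 + 96*x^2 + 256*x + 256
which factors as (x + 4)^4. The eigenvalues (with algebraic multiplicities) are λ = -4 with multiplicity 4.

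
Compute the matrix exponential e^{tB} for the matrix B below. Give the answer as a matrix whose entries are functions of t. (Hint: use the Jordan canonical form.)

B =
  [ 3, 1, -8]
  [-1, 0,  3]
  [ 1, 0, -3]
e^{tB} =
  [3*t + 1, 3*t^2/2 + t, 3*t^2/2 - 8*t]
  [-t, 1 - t^2/2, -t^2/2 + 3*t]
  [t, t^2/2, t^2/2 - 3*t + 1]

Strategy: write B = P · J · P⁻¹ where J is a Jordan canonical form, so e^{tB} = P · e^{tJ} · P⁻¹, and e^{tJ} can be computed block-by-block.

B has Jordan form
J =
  [0, 1, 0]
  [0, 0, 1]
  [0, 0, 0]
(up to reordering of blocks).

Per-block formulas:
  For a 3×3 Jordan block J_3(0): exp(t · J_3(0)) = e^(0t)·(I + t·N + (t^2/2)·N^2), where N is the 3×3 nilpotent shift.

After assembling e^{tJ} and conjugating by P, we get:

e^{tB} =
  [3*t + 1, 3*t^2/2 + t, 3*t^2/2 - 8*t]
  [-t, 1 - t^2/2, -t^2/2 + 3*t]
  [t, t^2/2, t^2/2 - 3*t + 1]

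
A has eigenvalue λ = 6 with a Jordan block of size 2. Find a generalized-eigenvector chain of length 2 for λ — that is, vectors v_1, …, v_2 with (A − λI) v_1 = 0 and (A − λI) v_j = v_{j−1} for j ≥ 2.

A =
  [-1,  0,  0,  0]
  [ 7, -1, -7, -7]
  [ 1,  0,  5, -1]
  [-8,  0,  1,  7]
A Jordan chain for λ = 6 of length 2:
v_1 = (0, 0, 1, -1)ᵀ
v_2 = (0, 1, -1, 0)ᵀ

Let N = A − (6)·I. We want v_2 with N^2 v_2 = 0 but N^1 v_2 ≠ 0; then v_{j-1} := N · v_j for j = 2, …, 2.

Pick v_2 = (0, 1, -1, 0)ᵀ.
Then v_1 = N · v_2 = (0, 0, 1, -1)ᵀ.

Sanity check: (A − (6)·I) v_1 = (0, 0, 0, 0)ᵀ = 0. ✓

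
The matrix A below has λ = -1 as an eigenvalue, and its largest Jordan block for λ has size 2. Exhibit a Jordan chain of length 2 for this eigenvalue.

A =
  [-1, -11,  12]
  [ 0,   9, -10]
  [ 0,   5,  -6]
A Jordan chain for λ = -1 of length 2:
v_1 = (1, 0, 0)ᵀ
v_2 = (0, 1, 1)ᵀ

Let N = A − (-1)·I. We want v_2 with N^2 v_2 = 0 but N^1 v_2 ≠ 0; then v_{j-1} := N · v_j for j = 2, …, 2.

Pick v_2 = (0, 1, 1)ᵀ.
Then v_1 = N · v_2 = (1, 0, 0)ᵀ.

Sanity check: (A − (-1)·I) v_1 = (0, 0, 0)ᵀ = 0. ✓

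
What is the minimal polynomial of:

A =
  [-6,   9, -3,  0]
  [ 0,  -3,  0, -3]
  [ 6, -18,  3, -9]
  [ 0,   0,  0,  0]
x^2 + 3*x

The characteristic polynomial is χ_A(x) = x^2*(x + 3)^2, so the eigenvalues are known. The minimal polynomial is
  m_A(x) = Π_λ (x − λ)^{k_λ}
where k_λ is the size of the *largest* Jordan block for λ (equivalently, the smallest k with (A − λI)^k v = 0 for every generalised eigenvector v of λ).

  λ = -3: largest Jordan block has size 1, contributing (x + 3)
  λ = 0: largest Jordan block has size 1, contributing (x − 0)

So m_A(x) = x*(x + 3) = x^2 + 3*x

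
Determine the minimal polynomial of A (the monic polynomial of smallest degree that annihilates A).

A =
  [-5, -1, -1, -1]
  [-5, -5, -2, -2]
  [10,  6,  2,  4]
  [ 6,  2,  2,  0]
x^3 + 6*x^2 + 12*x + 8

The characteristic polynomial is χ_A(x) = (x + 2)^4, so the eigenvalues are known. The minimal polynomial is
  m_A(x) = Π_λ (x − λ)^{k_λ}
where k_λ is the size of the *largest* Jordan block for λ (equivalently, the smallest k with (A − λI)^k v = 0 for every generalised eigenvector v of λ).

  λ = -2: largest Jordan block has size 3, contributing (x + 2)^3

So m_A(x) = (x + 2)^3 = x^3 + 6*x^2 + 12*x + 8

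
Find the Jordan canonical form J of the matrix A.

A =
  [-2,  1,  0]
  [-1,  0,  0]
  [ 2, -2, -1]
J_2(-1) ⊕ J_1(-1)

The characteristic polynomial is
  det(x·I − A) = x^3 + 3*x^2 + 3*x + 1 = (x + 1)^3

Eigenvalues and multiplicities (the geometric multiplicity of λ is n − rank(A − λI), which equals the number of Jordan blocks for λ):
  λ = -1: algebraic multiplicity = 3, geometric multiplicity = 2

Determining the block sizes for each eigenvalue:
  λ = -1: 2 blocks summing to 3 forces exactly one block of size 2 and the rest size 1 → block sizes [2, 1]

Assembling the blocks gives a Jordan form
J =
  [-1,  1,  0]
  [ 0, -1,  0]
  [ 0,  0, -1]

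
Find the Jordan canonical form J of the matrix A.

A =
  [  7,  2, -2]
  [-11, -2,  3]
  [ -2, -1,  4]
J_3(3)

The characteristic polynomial is
  det(x·I − A) = x^3 - 9*x^2 + 27*x - 27 = (x - 3)^3

Eigenvalues and multiplicities (the geometric multiplicity of λ is n − rank(A − λI), which equals the number of Jordan blocks for λ):
  λ = 3: algebraic multiplicity = 3, geometric multiplicity = 1

Determining the block sizes for each eigenvalue:
  λ = 3: one block (gm = 1), so the single block has size am = 3 → block sizes [3]

Assembling the blocks gives a Jordan form
J =
  [3, 1, 0]
  [0, 3, 1]
  [0, 0, 3]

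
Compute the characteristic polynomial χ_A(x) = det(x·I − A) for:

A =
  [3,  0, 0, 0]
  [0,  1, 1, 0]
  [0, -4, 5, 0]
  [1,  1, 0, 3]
x^4 - 12*x^3 + 54*x^2 - 108*x + 81

Expanding det(x·I − A) (e.g. by cofactor expansion or by noting that A is similar to its Jordan form J, which has the same characteristic polynomial as A) gives
  χ_A(x) = x^4 - 12*x^3 + 54*x^2 - 108*x + 81
which factors as (x - 3)^4. The eigenvalues (with algebraic multiplicities) are λ = 3 with multiplicity 4.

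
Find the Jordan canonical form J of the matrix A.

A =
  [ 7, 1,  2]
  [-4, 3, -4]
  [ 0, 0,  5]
J_2(5) ⊕ J_1(5)

The characteristic polynomial is
  det(x·I − A) = x^3 - 15*x^2 + 75*x - 125 = (x - 5)^3

Eigenvalues and multiplicities (the geometric multiplicity of λ is n − rank(A − λI), which equals the number of Jordan blocks for λ):
  λ = 5: algebraic multiplicity = 3, geometric multiplicity = 2

Determining the block sizes for each eigenvalue:
  λ = 5: 2 blocks summing to 3 forces exactly one block of size 2 and the rest size 1 → block sizes [2, 1]

Assembling the blocks gives a Jordan form
J =
  [5, 1, 0]
  [0, 5, 0]
  [0, 0, 5]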